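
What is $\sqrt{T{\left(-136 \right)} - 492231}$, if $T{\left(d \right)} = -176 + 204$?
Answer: $i \sqrt{492203} \approx 701.57 i$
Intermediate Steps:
$T{\left(d \right)} = 28$
$\sqrt{T{\left(-136 \right)} - 492231} = \sqrt{28 - 492231} = \sqrt{-492203} = i \sqrt{492203}$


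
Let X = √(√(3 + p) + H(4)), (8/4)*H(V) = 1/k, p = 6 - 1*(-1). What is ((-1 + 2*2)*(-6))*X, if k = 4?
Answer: -9*√(2 + 16*√10)/2 ≈ -32.636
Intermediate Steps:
p = 7 (p = 6 + 1 = 7)
H(V) = ⅛ (H(V) = (½)/4 = (½)*(¼) = ⅛)
X = √(⅛ + √10) (X = √(√(3 + 7) + ⅛) = √(√10 + ⅛) = √(⅛ + √10) ≈ 1.8131)
((-1 + 2*2)*(-6))*X = ((-1 + 2*2)*(-6))*(√(2 + 16*√10)/4) = ((-1 + 4)*(-6))*(√(2 + 16*√10)/4) = (3*(-6))*(√(2 + 16*√10)/4) = -9*√(2 + 16*√10)/2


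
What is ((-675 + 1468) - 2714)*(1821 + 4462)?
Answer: -12069643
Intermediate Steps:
((-675 + 1468) - 2714)*(1821 + 4462) = (793 - 2714)*6283 = -1921*6283 = -12069643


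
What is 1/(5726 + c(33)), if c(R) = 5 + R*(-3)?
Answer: 1/5632 ≈ 0.00017756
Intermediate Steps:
c(R) = 5 - 3*R
1/(5726 + c(33)) = 1/(5726 + (5 - 3*33)) = 1/(5726 + (5 - 99)) = 1/(5726 - 94) = 1/5632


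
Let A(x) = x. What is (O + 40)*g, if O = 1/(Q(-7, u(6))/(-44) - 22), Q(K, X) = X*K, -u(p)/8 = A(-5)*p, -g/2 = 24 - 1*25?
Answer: 7131/89 ≈ 80.124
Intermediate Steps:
g = 2 (g = -2*(24 - 1*25) = -2*(24 - 25) = -2*(-1) = 2)
u(p) = 40*p (u(p) = -(-40)*p = 40*p)
Q(K, X) = K*X
O = 11/178 (O = 1/(-280*6/(-44) - 22) = 1/(-7*240*(-1/44) - 22) = 1/(-1680*(-1/44) - 22) = 1/(420/11 - 22) = 1/(178/11) = 11/178 ≈ 0.061798)
(O + 40)*g = (11/178 + 40)*2 = (7131/178)*2 = 7131/89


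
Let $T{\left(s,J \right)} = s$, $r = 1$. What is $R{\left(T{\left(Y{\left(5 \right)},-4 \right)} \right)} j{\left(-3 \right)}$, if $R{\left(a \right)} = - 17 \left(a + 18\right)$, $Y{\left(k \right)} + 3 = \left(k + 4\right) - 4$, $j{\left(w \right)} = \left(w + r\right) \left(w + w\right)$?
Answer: $-4080$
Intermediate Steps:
$j{\left(w \right)} = 2 w \left(1 + w\right)$ ($j{\left(w \right)} = \left(w + 1\right) \left(w + w\right) = \left(1 + w\right) 2 w = 2 w \left(1 + w\right)$)
$Y{\left(k \right)} = -3 + k$ ($Y{\left(k \right)} = -3 + \left(\left(k + 4\right) - 4\right) = -3 + \left(\left(4 + k\right) - 4\right) = -3 + k$)
$R{\left(a \right)} = -306 - 17 a$ ($R{\left(a \right)} = - 17 \left(18 + a\right) = -306 - 17 a$)
$R{\left(T{\left(Y{\left(5 \right)},-4 \right)} \right)} j{\left(-3 \right)} = \left(-306 - 17 \left(-3 + 5\right)\right) 2 \left(-3\right) \left(1 - 3\right) = \left(-306 - 34\right) 2 \left(-3\right) \left(-2\right) = \left(-306 - 34\right) 12 = \left(-340\right) 12 = -4080$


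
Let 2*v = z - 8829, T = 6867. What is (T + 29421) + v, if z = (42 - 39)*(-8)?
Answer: 63723/2 ≈ 31862.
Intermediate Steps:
z = -24 (z = 3*(-8) = -24)
v = -8853/2 (v = (-24 - 8829)/2 = (½)*(-8853) = -8853/2 ≈ -4426.5)
(T + 29421) + v = (6867 + 29421) - 8853/2 = 36288 - 8853/2 = 63723/2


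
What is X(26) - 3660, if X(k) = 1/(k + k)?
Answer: -190319/52 ≈ -3660.0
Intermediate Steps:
X(k) = 1/(2*k)
X(26) - 3660 = (1/2)/26 - 3660 = (1/2)*(1/26) - 3660 = 1/52 - 3660 = -190319/52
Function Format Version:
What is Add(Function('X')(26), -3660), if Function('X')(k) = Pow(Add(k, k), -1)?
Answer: Rational(-190319, 52) ≈ -3660.0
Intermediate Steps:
Function('X')(k) = Mul(Rational(1, 2), Pow(k, -1)) (Function('X')(k) = Pow(Mul(2, k), -1) = Mul(Rational(1, 2), Pow(k, -1)))
Add(Function('X')(26), -3660) = Add(Mul(Rational(1, 2), Pow(26, -1)), -3660) = Add(Mul(Rational(1, 2), Rational(1, 26)), -3660) = Add(Rational(1, 52), -3660) = Rational(-190319, 52)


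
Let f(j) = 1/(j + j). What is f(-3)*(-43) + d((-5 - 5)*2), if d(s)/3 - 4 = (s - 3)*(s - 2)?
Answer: 9223/6 ≈ 1537.2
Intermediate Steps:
f(j) = 1/(2*j)
d(s) = 12 + 3*(-3 + s)*(-2 + s) (d(s) = 12 + 3*((s - 3)*(s - 2)) = 12 + 3*((-3 + s)*(-2 + s)) = 12 + 3*(-3 + s)*(-2 + s))
f(-3)*(-43) + d((-5 - 5)*2) = ((½)/(-3))*(-43) + (30 - 15*(-5 - 5)*2 + 3*((-5 - 5)*2)²) = ((½)*(-⅓))*(-43) + (30 - (-150)*2 + 3*(-10*2)²) = -⅙*(-43) + (30 - 15*(-20) + 3*(-20)²) = 43/6 + (30 + 300 + 3*400) = 43/6 + (30 + 300 + 1200) = 43/6 + 1530 = 9223/6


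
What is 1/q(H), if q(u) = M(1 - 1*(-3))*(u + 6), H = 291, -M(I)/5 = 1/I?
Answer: -4/1485 ≈ -0.0026936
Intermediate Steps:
M(I) = -5/I
q(u) = -15/2 - 5*u/4 (q(u) = (-5/(1 - 1*(-3)))*(u + 6) = (-5/(1 + 3))*(6 + u) = (-5/4)*(6 + u) = (-5*¼)*(6 + u) = -5*(6 + u)/4 = -15/2 - 5*u/4)
1/q(H) = 1/(-15/2 - 5/4*291) = 1/(-15/2 - 1455/4) = 1/(-1485/4) = -4/1485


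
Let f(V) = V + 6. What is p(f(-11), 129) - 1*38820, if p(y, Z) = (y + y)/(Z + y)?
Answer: -2406845/62 ≈ -38820.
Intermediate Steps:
f(V) = 6 + V
p(y, Z) = 2*y/(Z + y) (p(y, Z) = (2*y)/(Z + y) = 2*y/(Z + y))
p(f(-11), 129) - 1*38820 = 2*(6 - 11)/(129 + (6 - 11)) - 1*38820 = 2*(-5)/(129 - 5) - 38820 = 2*(-5)/124 - 38820 = 2*(-5)*(1/124) - 38820 = -5/62 - 38820 = -2406845/62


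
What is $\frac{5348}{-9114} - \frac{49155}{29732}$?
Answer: $- \frac{43357529}{19355532} \approx -2.2401$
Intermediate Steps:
$\frac{5348}{-9114} - \frac{49155}{29732} = 5348 \left(- \frac{1}{9114}\right) - \frac{49155}{29732} = - \frac{382}{651} - \frac{49155}{29732} = - \frac{43357529}{19355532}$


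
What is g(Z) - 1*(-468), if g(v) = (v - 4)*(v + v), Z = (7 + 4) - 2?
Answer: 558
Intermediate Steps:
Z = 9 (Z = 11 - 2 = 9)
g(v) = 2*v*(-4 + v) (g(v) = (-4 + v)*(2*v) = 2*v*(-4 + v))
g(Z) - 1*(-468) = 2*9*(-4 + 9) - 1*(-468) = 2*9*5 + 468 = 90 + 468 = 558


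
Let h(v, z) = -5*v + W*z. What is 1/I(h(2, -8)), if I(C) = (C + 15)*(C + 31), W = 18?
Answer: 1/17097 ≈ 5.8490e-5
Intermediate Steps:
h(v, z) = -5*v + 18*z
I(C) = (15 + C)*(31 + C)
1/I(h(2, -8)) = 1/(465 + (-5*2 + 18*(-8))² + 46*(-5*2 + 18*(-8))) = 1/(465 + (-10 - 144)² + 46*(-10 - 144)) = 1/(465 + (-154)² + 46*(-154)) = 1/(465 + 23716 - 7084) = 1/17097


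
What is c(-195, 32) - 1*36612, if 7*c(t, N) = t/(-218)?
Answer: -55869717/1526 ≈ -36612.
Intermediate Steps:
c(t, N) = -t/1526 (c(t, N) = (t/(-218))/7 = (t*(-1/218))/7 = (-t/218)/7 = -t/1526)
c(-195, 32) - 1*36612 = -1/1526*(-195) - 1*36612 = 195/1526 - 36612 = -55869717/1526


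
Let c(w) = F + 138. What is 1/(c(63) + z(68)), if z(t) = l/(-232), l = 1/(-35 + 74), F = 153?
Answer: 9048/2632967 ≈ 0.0034364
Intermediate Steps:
l = 1/39 ≈ 0.025641
c(w) = 291 (c(w) = 153 + 138 = 291)
z(t) = -1/9048 (z(t) = (1/39)/(-232) = (1/39)*(-1/232) = -1/9048)
1/(c(63) + z(68)) = 1/(291 - 1/9048) = 1/(2632967/9048) = 9048/2632967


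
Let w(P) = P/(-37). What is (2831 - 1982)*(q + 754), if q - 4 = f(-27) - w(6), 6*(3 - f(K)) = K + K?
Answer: 24193104/37 ≈ 6.5387e+5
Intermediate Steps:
f(K) = 3 - K/3 (f(K) = 3 - (K + K)/6 = 3 - K/3)
w(P) = -P/37 (w(P) = P*(-1/37) = -P/37)
q = 598/37 (q = 4 + ((3 - 1/3*(-27)) - (-1)*6/37) = 4 + ((3 + 9) - 1*(-6/37)) = 4 + (12 + 6/37) = 4 + 450/37 = 598/37 ≈ 16.162)
(2831 - 1982)*(q + 754) = (2831 - 1982)*(598/37 + 754) = 849*(28496/37) = 24193104/37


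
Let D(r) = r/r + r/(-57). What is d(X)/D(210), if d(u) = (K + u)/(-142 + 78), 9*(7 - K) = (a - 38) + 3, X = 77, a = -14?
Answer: 15295/29376 ≈ 0.52066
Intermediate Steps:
D(r) = 1 - r/57 (D(r) = 1 + r*(-1/57) = 1 - r/57)
K = 112/9 (K = 7 - ((-14 - 38) + 3)/9 = 7 - (-52 + 3)/9 = 7 - ⅑*(-49) = 7 + 49/9 = 112/9 ≈ 12.444)
d(u) = -7/36 - u/64 (d(u) = (112/9 + u)/(-142 + 78) = (112/9 + u)/(-64) = (112/9 + u)*(-1/64) = -7/36 - u/64)
d(X)/D(210) = (-7/36 - 1/64*77)/(1 - 1/57*210) = (-7/36 - 77/64)/(1 - 70/19) = -805/(576*(-51/19)) = -805/576*(-19/51) = 15295/29376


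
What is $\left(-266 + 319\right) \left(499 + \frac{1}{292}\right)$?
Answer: $\frac{7722577}{292} \approx 26447.0$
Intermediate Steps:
$\left(-266 + 319\right) \left(499 + \frac{1}{292}\right) = 53 \left(499 + \frac{1}{292}\right) = 53 \cdot \frac{145709}{292} = \frac{7722577}{292}$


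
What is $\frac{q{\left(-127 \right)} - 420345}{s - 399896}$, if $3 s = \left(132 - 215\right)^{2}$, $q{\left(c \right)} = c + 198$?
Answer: $\frac{1260822}{1192799} \approx 1.057$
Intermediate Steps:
$q{\left(c \right)} = 198 + c$
$s = \frac{6889}{3}$ ($s = \frac{\left(132 - 215\right)^{2}}{3} = \frac{\left(-83\right)^{2}}{3} = \frac{1}{3} \cdot 6889 = \frac{6889}{3} \approx 2296.3$)
$\frac{q{\left(-127 \right)} - 420345}{s - 399896} = \frac{\left(198 - 127\right) - 420345}{\frac{6889}{3} - 399896} = \frac{71 - 420345}{- \frac{1192799}{3}} = \left(-420274\right) \left(- \frac{3}{1192799}\right) = \frac{1260822}{1192799}$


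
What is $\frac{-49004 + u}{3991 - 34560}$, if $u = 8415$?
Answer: $\frac{40589}{30569} \approx 1.3278$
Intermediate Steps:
$\frac{-49004 + u}{3991 - 34560} = \frac{-49004 + 8415}{3991 - 34560} = - \frac{40589}{-30569} = \left(-40589\right) \left(- \frac{1}{30569}\right) = \frac{40589}{30569}$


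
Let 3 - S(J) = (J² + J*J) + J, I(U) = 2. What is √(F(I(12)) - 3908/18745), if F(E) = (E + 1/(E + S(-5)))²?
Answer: √83028911801/149960 ≈ 1.9215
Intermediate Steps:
S(J) = 3 - J - 2*J² (S(J) = 3 - ((J² + J*J) + J) = 3 - ((J² + J²) + J) = 3 - (2*J² + J) = 3 - (J + 2*J²) = 3 + (-J - 2*J²) = 3 - J - 2*J²)
F(E) = (E + 1/(-42 + E))² (F(E) = (E + 1/(E + (3 - 1*(-5) - 2*(-5)²)))² = (E + 1/(E + (3 + 5 - 2*25)))² = (E + 1/(E + (3 + 5 - 50)))² = (E + 1/(E - 42))² = (E + 1/(-42 + E))²)
√(F(I(12)) - 3908/18745) = √((1 + 2² - 42*2)²/(-42 + 2)² - 3908/18745) = √((1 + 4 - 84)²/(-40)² - 3908*1/18745) = √((1/1600)*(-79)² - 3908/18745) = √((1/1600)*6241 - 3908/18745) = √(6241/1600 - 3908/18745) = √(22146949/5998400) = √83028911801/149960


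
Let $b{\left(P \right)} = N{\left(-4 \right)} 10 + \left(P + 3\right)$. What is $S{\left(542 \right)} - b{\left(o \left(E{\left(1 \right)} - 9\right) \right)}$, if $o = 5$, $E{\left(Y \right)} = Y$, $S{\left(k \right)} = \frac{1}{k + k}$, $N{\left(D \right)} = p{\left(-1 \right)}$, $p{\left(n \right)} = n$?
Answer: $\frac{50949}{1084} \approx 47.001$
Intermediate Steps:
$N{\left(D \right)} = -1$
$S{\left(k \right)} = \frac{1}{2 k}$
$b{\left(P \right)} = -7 + P$ ($b{\left(P \right)} = \left(-1\right) 10 + \left(P + 3\right) = -10 + \left(3 + P\right) = -7 + P$)
$S{\left(542 \right)} - b{\left(o \left(E{\left(1 \right)} - 9\right) \right)} = \frac{1}{2 \cdot 542} - \left(-7 + 5 \left(1 - 9\right)\right) = \frac{1}{2} \cdot \frac{1}{542} - \left(-7 + 5 \left(-8\right)\right) = \frac{1}{1084} - \left(-7 - 40\right) = \frac{1}{1084} - -47 = \frac{1}{1084} + 47 = \frac{50949}{1084}$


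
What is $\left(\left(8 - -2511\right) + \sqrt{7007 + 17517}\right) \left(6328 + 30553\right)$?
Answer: $92903239 + 73762 \sqrt{6131} \approx 9.8679 \cdot 10^{7}$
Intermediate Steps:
$\left(\left(8 - -2511\right) + \sqrt{7007 + 17517}\right) \left(6328 + 30553\right) = \left(\left(8 + 2511\right) + \sqrt{24524}\right) 36881 = \left(2519 + 2 \sqrt{6131}\right) 36881 = 92903239 + 73762 \sqrt{6131}$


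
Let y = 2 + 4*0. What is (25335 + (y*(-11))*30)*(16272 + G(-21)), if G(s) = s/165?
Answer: 4416593055/11 ≈ 4.0151e+8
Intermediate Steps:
y = 2 (y = 2 + 0 = 2)
G(s) = s/165 (G(s) = s*(1/165) = s/165)
(25335 + (y*(-11))*30)*(16272 + G(-21)) = (25335 + (2*(-11))*30)*(16272 + (1/165)*(-21)) = (25335 - 22*30)*(16272 - 7/55) = (25335 - 660)*(894953/55) = 24675*(894953/55) = 4416593055/11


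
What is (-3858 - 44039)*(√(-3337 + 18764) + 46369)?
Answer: -2220935993 - 47897*√15427 ≈ -2.2269e+9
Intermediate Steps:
(-3858 - 44039)*(√(-3337 + 18764) + 46369) = -47897*(√15427 + 46369) = -47897*(46369 + √15427) = -2220935993 - 47897*√15427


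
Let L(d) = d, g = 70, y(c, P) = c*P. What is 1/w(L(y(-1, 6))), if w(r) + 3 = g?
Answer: 1/67 ≈ 0.014925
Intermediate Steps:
y(c, P) = P*c
w(r) = 67 (w(r) = -3 + 70 = 67)
1/w(L(y(-1, 6))) = 1/67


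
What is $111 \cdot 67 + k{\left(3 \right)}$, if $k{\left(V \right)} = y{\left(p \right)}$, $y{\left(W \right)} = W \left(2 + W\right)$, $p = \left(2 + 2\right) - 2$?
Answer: $7445$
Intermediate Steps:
$p = 2$ ($p = 4 - 2 = 2$)
$k{\left(V \right)} = 8$ ($k{\left(V \right)} = 2 \left(2 + 2\right) = 2 \cdot 4 = 8$)
$111 \cdot 67 + k{\left(3 \right)} = 111 \cdot 67 + 8 = 7437 + 8 = 7445$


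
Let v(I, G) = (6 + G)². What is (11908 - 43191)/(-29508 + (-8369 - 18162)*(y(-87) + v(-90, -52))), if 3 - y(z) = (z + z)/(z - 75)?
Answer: 844641/1517945420 ≈ 0.00055644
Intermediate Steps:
y(z) = 3 - 2*z/(-75 + z) (y(z) = 3 - (z + z)/(z - 75) = 3 - 2*z/(-75 + z))
(11908 - 43191)/(-29508 + (-8369 - 18162)*(y(-87) + v(-90, -52))) = (11908 - 43191)/(-29508 + (-8369 - 18162)*((-225 - 87)/(-75 - 87) + (6 - 52)²)) = -31283/(-29508 - 26531*(-312/(-162) + (-46)²)) = -31283/(-29508 - 26531*(-1/162*(-312) + 2116)) = -31283/(-29508 - 26531*(52/27 + 2116)) = -31283/(-29508 - 26531*57184/27) = -31283/(-29508 - 1517148704/27) = -31283/(-1517945420/27) = -31283*(-27/1517945420) = 844641/1517945420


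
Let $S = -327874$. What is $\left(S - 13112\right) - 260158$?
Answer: $-601144$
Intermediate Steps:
$\left(S - 13112\right) - 260158 = \left(-327874 - 13112\right) - 260158 = -340986 - 260158 = -601144$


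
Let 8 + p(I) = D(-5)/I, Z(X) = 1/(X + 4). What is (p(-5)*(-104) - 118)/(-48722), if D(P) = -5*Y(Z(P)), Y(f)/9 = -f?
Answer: 111/24361 ≈ 0.0045565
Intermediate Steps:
Z(X) = 1/(4 + X)
Y(f) = -9*f (Y(f) = 9*(-f) = -9*f)
D(P) = 45/(4 + P) (D(P) = -(-45)/(4 + P) = 45/(4 + P))
p(I) = -8 - 45/I (p(I) = -8 + (45/(4 - 5))/I = -8 + (45/(-1))/I = -8 + (45*(-1))/I = -8 - 45/I)
(p(-5)*(-104) - 118)/(-48722) = ((-8 - 45/(-5))*(-104) - 118)/(-48722) = ((-8 - 45*(-⅕))*(-104) - 118)*(-1/48722) = ((-8 + 9)*(-104) - 118)*(-1/48722) = (1*(-104) - 118)*(-1/48722) = (-104 - 118)*(-1/48722) = -222*(-1/48722) = 111/24361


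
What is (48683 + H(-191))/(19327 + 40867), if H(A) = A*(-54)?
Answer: 58997/60194 ≈ 0.98011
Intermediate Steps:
H(A) = -54*A
(48683 + H(-191))/(19327 + 40867) = (48683 - 54*(-191))/(19327 + 40867) = (48683 + 10314)/60194 = 58997*(1/60194) = 58997/60194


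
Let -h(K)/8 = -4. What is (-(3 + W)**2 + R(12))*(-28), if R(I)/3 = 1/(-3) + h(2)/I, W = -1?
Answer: -84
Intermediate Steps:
h(K) = 32 (h(K) = -8*(-4) = 32)
R(I) = -1 + 96/I (R(I) = 3*(1/(-3) + 32/I) = 3*(1*(-1/3) + 32/I) = 3*(-1/3 + 32/I) = -1 + 96/I)
(-(3 + W)**2 + R(12))*(-28) = (-(3 - 1)**2 + (96 - 1*12)/12)*(-28) = (-1*2**2 + (96 - 12)/12)*(-28) = (-1*4 + (1/12)*84)*(-28) = (-4 + 7)*(-28) = 3*(-28) = -84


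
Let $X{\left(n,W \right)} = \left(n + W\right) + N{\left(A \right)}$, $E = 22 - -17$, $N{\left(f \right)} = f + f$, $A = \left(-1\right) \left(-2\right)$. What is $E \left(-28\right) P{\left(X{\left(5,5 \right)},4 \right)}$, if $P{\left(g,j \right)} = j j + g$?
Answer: $-32760$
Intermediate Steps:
$A = 2$
$N{\left(f \right)} = 2 f$
$E = 39$ ($E = 22 + 17 = 39$)
$X{\left(n,W \right)} = 4 + W + n$ ($X{\left(n,W \right)} = \left(n + W\right) + 2 \cdot 2 = \left(W + n\right) + 4 = 4 + W + n$)
$P{\left(g,j \right)} = g + j^{2}$ ($P{\left(g,j \right)} = j^{2} + g = g + j^{2}$)
$E \left(-28\right) P{\left(X{\left(5,5 \right)},4 \right)} = 39 \left(-28\right) \left(\left(4 + 5 + 5\right) + 4^{2}\right) = - 1092 \left(14 + 16\right) = \left(-1092\right) 30 = -32760$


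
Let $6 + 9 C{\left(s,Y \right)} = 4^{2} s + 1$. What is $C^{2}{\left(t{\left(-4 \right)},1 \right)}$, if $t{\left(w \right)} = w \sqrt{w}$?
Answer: $- \frac{5453}{27} + \frac{1280 i}{81} \approx -201.96 + 15.802 i$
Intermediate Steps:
$t{\left(w \right)} = w^{\frac{3}{2}}$
$C{\left(s,Y \right)} = - \frac{5}{9} + \frac{16 s}{9}$ ($C{\left(s,Y \right)} = - \frac{2}{3} + \frac{4^{2} s + 1}{9} = - \frac{2}{3} + \frac{16 s + 1}{9} = - \frac{2}{3} + \frac{1 + 16 s}{9} = - \frac{2}{3} + \left(\frac{1}{9} + \frac{16 s}{9}\right) = - \frac{5}{9} + \frac{16 s}{9}$)
$C^{2}{\left(t{\left(-4 \right)},1 \right)} = \left(- \frac{5}{9} + \frac{16 \left(-4\right)^{\frac{3}{2}}}{9}\right)^{2} = \left(- \frac{5}{9} + \frac{16 \left(- 8 i\right)}{9}\right)^{2} = \left(- \frac{5}{9} - \frac{128 i}{9}\right)^{2}$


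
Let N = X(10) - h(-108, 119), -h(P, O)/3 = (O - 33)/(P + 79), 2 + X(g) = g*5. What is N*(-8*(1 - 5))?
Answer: 36288/29 ≈ 1251.3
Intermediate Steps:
X(g) = -2 + 5*g (X(g) = -2 + g*5 = -2 + 5*g)
h(P, O) = -3*(-33 + O)/(79 + P) (h(P, O) = -3*(O - 33)/(P + 79) = -3*(-33 + O)/(79 + P))
N = 1134/29 (N = (-2 + 5*10) - 3*(33 - 1*119)/(79 - 108) = (-2 + 50) - 3*(33 - 119)/(-29) = 48 - 3*(-1)*(-86)/29 = 48 - 1*258/29 = 48 - 258/29 = 1134/29 ≈ 39.103)
N*(-8*(1 - 5)) = 1134*(-8*(1 - 5))/29 = 1134*(-8*(-4))/29 = (1134/29)*32 = 36288/29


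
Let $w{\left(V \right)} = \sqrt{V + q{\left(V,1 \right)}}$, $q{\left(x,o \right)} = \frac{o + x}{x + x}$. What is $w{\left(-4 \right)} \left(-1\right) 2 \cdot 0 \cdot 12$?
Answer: $0$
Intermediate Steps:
$q{\left(x,o \right)} = \frac{o + x}{2 x}$
$w{\left(V \right)} = \sqrt{V + \frac{1 + V}{2 V}}$
$w{\left(-4 \right)} \left(-1\right) 2 \cdot 0 \cdot 12 = \frac{\sqrt{2 + \frac{2}{-4} + 4 \left(-4\right)}}{2} \left(-1\right) 2 \cdot 0 \cdot 12 = \frac{\sqrt{2 + 2 \left(- \frac{1}{4}\right) - 16}}{2} \left(\left(-2\right) 0\right) 12 = \frac{\sqrt{2 - \frac{1}{2} - 16}}{2} \cdot 0 \cdot 12 = \frac{\sqrt{- \frac{29}{2}}}{2} \cdot 0 \cdot 12 = \frac{\frac{1}{2} i \sqrt{58}}{2} \cdot 0 \cdot 12 = \frac{i \sqrt{58}}{4} \cdot 0 \cdot 12 = 0 \cdot 12 = 0$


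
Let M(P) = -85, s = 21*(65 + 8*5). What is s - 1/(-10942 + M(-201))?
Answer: 24314536/11027 ≈ 2205.0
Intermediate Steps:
s = 2205 (s = 21*(65 + 40) = 21*105 = 2205)
s - 1/(-10942 + M(-201)) = 2205 - 1/(-10942 - 85) = 2205 - 1/(-11027) = 2205 - 1*(-1/11027) = 2205 + 1/11027 = 24314536/11027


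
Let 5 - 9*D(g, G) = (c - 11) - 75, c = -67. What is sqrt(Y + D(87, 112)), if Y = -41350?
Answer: 2*I*sqrt(92998)/3 ≈ 203.3*I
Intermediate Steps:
D(g, G) = 158/9 (D(g, G) = 5/9 - ((-67 - 11) - 75)/9 = 5/9 - (-78 - 75)/9 = 5/9 - 1/9*(-153) = 5/9 + 17 = 158/9)
sqrt(Y + D(87, 112)) = sqrt(-41350 + 158/9) = sqrt(-371992/9) = 2*I*sqrt(92998)/3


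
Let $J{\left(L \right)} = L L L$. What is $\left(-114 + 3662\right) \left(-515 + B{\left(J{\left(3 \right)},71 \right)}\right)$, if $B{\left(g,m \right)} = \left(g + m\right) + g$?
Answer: $-1383720$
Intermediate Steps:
$J{\left(L \right)} = L^{3}$ ($J{\left(L \right)} = L^{2} L = L^{3}$)
$B{\left(g,m \right)} = m + 2 g$
$\left(-114 + 3662\right) \left(-515 + B{\left(J{\left(3 \right)},71 \right)}\right) = \left(-114 + 3662\right) \left(-515 + \left(71 + 2 \cdot 3^{3}\right)\right) = 3548 \left(-515 + \left(71 + 2 \cdot 27\right)\right) = 3548 \left(-515 + \left(71 + 54\right)\right) = 3548 \left(-515 + 125\right) = 3548 \left(-390\right) = -1383720$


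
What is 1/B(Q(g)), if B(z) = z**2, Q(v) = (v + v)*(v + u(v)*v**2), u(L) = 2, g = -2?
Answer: 1/576 ≈ 0.0017361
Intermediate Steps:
Q(v) = 2*v*(v + 2*v**2) (Q(v) = (v + v)*(v + 2*v**2) = (2*v)*(v + 2*v**2) = 2*v*(v + 2*v**2))
1/B(Q(g)) = 1/(((-2)**2*(2 + 4*(-2)))**2) = 1/((4*(2 - 8))**2) = 1/((4*(-6))**2) = 1/((-24)**2) = 1/576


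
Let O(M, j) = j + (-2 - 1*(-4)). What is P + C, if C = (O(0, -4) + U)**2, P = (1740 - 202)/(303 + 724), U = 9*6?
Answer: 2778546/1027 ≈ 2705.5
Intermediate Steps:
U = 54
O(M, j) = 2 + j (O(M, j) = j + (-2 + 4) = j + 2 = 2 + j)
P = 1538/1027 ≈ 1.4976
C = 2704 (C = ((2 - 4) + 54)**2 = (-2 + 54)**2 = 52**2 = 2704)
P + C = 1538/1027 + 2704 = 2778546/1027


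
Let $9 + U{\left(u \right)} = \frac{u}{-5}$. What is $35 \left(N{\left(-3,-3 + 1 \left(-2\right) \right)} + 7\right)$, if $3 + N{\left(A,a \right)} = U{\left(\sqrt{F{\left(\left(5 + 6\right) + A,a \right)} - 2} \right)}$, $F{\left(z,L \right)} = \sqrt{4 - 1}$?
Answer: $-175 - 7 i \sqrt{2 - \sqrt{3}} \approx -175.0 - 3.6235 i$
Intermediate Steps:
$F{\left(z,L \right)} = \sqrt{3}$
$U{\left(u \right)} = -9 - \frac{u}{5}$ ($U{\left(u \right)} = -9 + \frac{u}{-5} = -9 + u \left(- \frac{1}{5}\right) = -9 - \frac{u}{5}$)
$N{\left(A,a \right)} = -12 - \frac{\sqrt{-2 + \sqrt{3}}}{5}$ ($N{\left(A,a \right)} = -3 - \left(9 + \frac{\sqrt{\sqrt{3} - 2}}{5}\right) = -3 - \left(9 + \frac{\sqrt{-2 + \sqrt{3}}}{5}\right) = -12 - \frac{\sqrt{-2 + \sqrt{3}}}{5}$)
$35 \left(N{\left(-3,-3 + 1 \left(-2\right) \right)} + 7\right) = 35 \left(\left(-12 - \frac{i \sqrt{2 - \sqrt{3}}}{5}\right) + 7\right) = 35 \left(-5 - \frac{i \sqrt{2 - \sqrt{3}}}{5}\right) = -175 - 7 i \sqrt{2 - \sqrt{3}}$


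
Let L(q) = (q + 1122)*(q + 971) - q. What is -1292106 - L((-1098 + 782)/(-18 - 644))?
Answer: -261036404028/109561 ≈ -2.3826e+6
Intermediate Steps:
L(q) = -q + (971 + q)*(1122 + q) (L(q) = (1122 + q)*(971 + q) - q = (971 + q)*(1122 + q) - q = -q + (971 + q)*(1122 + q))
-1292106 - L((-1098 + 782)/(-18 - 644)) = -1292106 - (1089462 + ((-1098 + 782)/(-18 - 644))² + 2092*((-1098 + 782)/(-18 - 644))) = -1292106 - (1089462 + (-316/(-662))² + 2092*(-316/(-662))) = -1292106 - (1089462 + (-316*(-1/662))² + 2092*(-316*(-1/662))) = -1292106 - (1089462 + (158/331)² + 2092*(158/331)) = -1292106 - (1089462 + 24964/109561 + 330536/331) = -1292106 - 1*119471978562/109561 = -1292106 - 119471978562/109561 = -261036404028/109561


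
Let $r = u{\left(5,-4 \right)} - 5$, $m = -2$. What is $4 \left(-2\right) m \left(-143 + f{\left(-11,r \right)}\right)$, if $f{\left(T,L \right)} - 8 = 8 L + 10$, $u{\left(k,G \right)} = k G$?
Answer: $-5200$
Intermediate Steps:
$u{\left(k,G \right)} = G k$
$r = -25$ ($r = \left(-4\right) 5 - 5 = -20 - 5 = -25$)
$f{\left(T,L \right)} = 18 + 8 L$ ($f{\left(T,L \right)} = 8 + \left(8 L + 10\right) = 8 + \left(10 + 8 L\right) = 18 + 8 L$)
$4 \left(-2\right) m \left(-143 + f{\left(-11,r \right)}\right) = 4 \left(-2\right) \left(-2\right) \left(-143 + \left(18 + 8 \left(-25\right)\right)\right) = \left(-8\right) \left(-2\right) \left(-143 + \left(18 - 200\right)\right) = 16 \left(-143 - 182\right) = 16 \left(-325\right) = -5200$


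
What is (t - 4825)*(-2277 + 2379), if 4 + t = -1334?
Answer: -628626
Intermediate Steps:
t = -1338 (t = -4 - 1334 = -1338)
(t - 4825)*(-2277 + 2379) = (-1338 - 4825)*(-2277 + 2379) = -6163*102 = -628626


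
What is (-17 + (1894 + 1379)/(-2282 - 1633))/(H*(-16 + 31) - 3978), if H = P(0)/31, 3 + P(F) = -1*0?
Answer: 721556/160988715 ≈ 0.0044820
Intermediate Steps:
P(F) = -3 (P(F) = -3 - 1*0 = -3 + 0 = -3)
H = -3/31 ≈ -0.096774
(-17 + (1894 + 1379)/(-2282 - 1633))/(H*(-16 + 31) - 3978) = (-17 + (1894 + 1379)/(-2282 - 1633))/(-3*(-16 + 31)/31 - 3978) = (-17 + 3273/(-3915))/(-3/31*15 - 3978) = (-17 + 3273*(-1/3915))/(-45/31 - 3978) = (-17 - 1091/1305)/(-123363/31) = -23276/1305*(-31/123363) = 721556/160988715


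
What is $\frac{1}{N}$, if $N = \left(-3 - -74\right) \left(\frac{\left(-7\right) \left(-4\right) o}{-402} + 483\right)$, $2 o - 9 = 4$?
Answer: $\frac{201}{6886432} \approx 2.9188 \cdot 10^{-5}$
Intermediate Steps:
$o = \frac{13}{2}$ ($o = \frac{9}{2} + \frac{1}{2} \cdot 4 = \frac{9}{2} + 2 = \frac{13}{2} \approx 6.5$)
$N = \frac{6886432}{201}$ ($N = \left(-3 - -74\right) \left(\frac{\left(-7\right) \left(-4\right) \frac{13}{2}}{-402} + 483\right) = \left(-3 + 74\right) \left(28 \cdot \frac{13}{2} \left(- \frac{1}{402}\right) + 483\right) = 71 \left(182 \left(- \frac{1}{402}\right) + 483\right) = 71 \left(- \frac{91}{201} + 483\right) = 71 \cdot \frac{96992}{201} = \frac{6886432}{201} \approx 34261.0$)
$\frac{1}{N} = \frac{1}{\frac{6886432}{201}} = \frac{201}{6886432}$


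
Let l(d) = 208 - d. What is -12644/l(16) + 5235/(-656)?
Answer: -72653/984 ≈ -73.834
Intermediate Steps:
-12644/l(16) + 5235/(-656) = -12644/(208 - 1*16) + 5235/(-656) = -12644/(208 - 16) + 5235*(-1/656) = -12644/192 - 5235/656 = -12644*1/192 - 5235/656 = -3161/48 - 5235/656 = -72653/984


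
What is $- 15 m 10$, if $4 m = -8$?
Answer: $300$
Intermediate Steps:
$m = -2$ ($m = \frac{1}{4} \left(-8\right) = -2$)
$- 15 m 10 = \left(-15\right) \left(-2\right) 10 = 30 \cdot 10 = 300$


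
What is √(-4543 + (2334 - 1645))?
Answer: I*√3854 ≈ 62.081*I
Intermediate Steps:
√(-4543 + (2334 - 1645)) = √(-4543 + 689) = √(-3854) = I*√3854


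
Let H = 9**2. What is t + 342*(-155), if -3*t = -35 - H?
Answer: -158914/3 ≈ -52971.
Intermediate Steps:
H = 81
t = 116/3 (t = -(-35 - 1*81)/3 = -(-35 - 81)/3 = -1/3*(-116) = 116/3 ≈ 38.667)
t + 342*(-155) = 116/3 + 342*(-155) = 116/3 - 53010 = -158914/3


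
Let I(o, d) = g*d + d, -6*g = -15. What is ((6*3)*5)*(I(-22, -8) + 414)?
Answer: 34740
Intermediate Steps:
g = 5/2 (g = -1/6*(-15) = 5/2 ≈ 2.5000)
I(o, d) = 7*d/2 (I(o, d) = 5*d/2 + d = 7*d/2)
((6*3)*5)*(I(-22, -8) + 414) = ((6*3)*5)*((7/2)*(-8) + 414) = (18*5)*(-28 + 414) = 90*386 = 34740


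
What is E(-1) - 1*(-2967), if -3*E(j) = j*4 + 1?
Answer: 2968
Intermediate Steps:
E(j) = -⅓ - 4*j/3 (E(j) = -(j*4 + 1)/3 = -(4*j + 1)/3 = -(1 + 4*j)/3 = -⅓ - 4*j/3)
E(-1) - 1*(-2967) = (-⅓ - 4/3*(-1)) - 1*(-2967) = (-⅓ + 4/3) + 2967 = 1 + 2967 = 2968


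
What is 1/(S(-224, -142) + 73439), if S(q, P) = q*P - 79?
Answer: 1/105168 ≈ 9.5086e-6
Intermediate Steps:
S(q, P) = -79 + P*q (S(q, P) = P*q - 79 = -79 + P*q)
1/(S(-224, -142) + 73439) = 1/((-79 - 142*(-224)) + 73439) = 1/((-79 + 31808) + 73439) = 1/(31729 + 73439) = 1/105168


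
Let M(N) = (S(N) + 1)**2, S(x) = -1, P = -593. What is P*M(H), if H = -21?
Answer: 0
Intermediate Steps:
M(N) = 0 (M(N) = (-1 + 1)**2 = 0**2 = 0)
P*M(H) = -593*0 = 0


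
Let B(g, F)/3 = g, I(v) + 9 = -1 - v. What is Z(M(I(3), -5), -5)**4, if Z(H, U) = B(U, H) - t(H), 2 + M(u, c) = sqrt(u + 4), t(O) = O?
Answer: 19516 + 24960*I ≈ 19516.0 + 24960.0*I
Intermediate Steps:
I(v) = -10 - v (I(v) = -9 + (-1 - v) = -10 - v)
B(g, F) = 3*g
M(u, c) = -2 + sqrt(4 + u) (M(u, c) = -2 + sqrt(u + 4) = -2 + sqrt(4 + u))
Z(H, U) = -H + 3*U (Z(H, U) = 3*U - H = -H + 3*U)
Z(M(I(3), -5), -5)**4 = (-(-2 + sqrt(4 + (-10 - 1*3))) + 3*(-5))**4 = (-(-2 + sqrt(4 + (-10 - 3))) - 15)**4 = (-(-2 + sqrt(4 - 13)) - 15)**4 = (-(-2 + sqrt(-9)) - 15)**4 = (-(-2 + 3*I) - 15)**4 = ((2 - 3*I) - 15)**4 = (-13 - 3*I)**4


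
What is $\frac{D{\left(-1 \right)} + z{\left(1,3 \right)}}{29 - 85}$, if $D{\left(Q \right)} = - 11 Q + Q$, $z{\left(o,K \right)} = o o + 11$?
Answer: $- \frac{11}{28} \approx -0.39286$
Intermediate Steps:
$z{\left(o,K \right)} = 11 + o^{2}$ ($z{\left(o,K \right)} = o^{2} + 11 = 11 + o^{2}$)
$D{\left(Q \right)} = - 10 Q$
$\frac{D{\left(-1 \right)} + z{\left(1,3 \right)}}{29 - 85} = \frac{\left(-10\right) \left(-1\right) + \left(11 + 1^{2}\right)}{29 - 85} = \frac{10 + \left(11 + 1\right)}{-56} = - \frac{10 + 12}{56} = \left(- \frac{1}{56}\right) 22 = - \frac{11}{28}$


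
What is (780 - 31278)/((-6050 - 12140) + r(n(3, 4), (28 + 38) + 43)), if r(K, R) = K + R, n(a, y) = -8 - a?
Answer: 15249/9046 ≈ 1.6857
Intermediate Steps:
(780 - 31278)/((-6050 - 12140) + r(n(3, 4), (28 + 38) + 43)) = (780 - 31278)/((-6050 - 12140) + ((-8 - 1*3) + ((28 + 38) + 43))) = -30498/(-18190 + ((-8 - 3) + (66 + 43))) = -30498/(-18190 + (-11 + 109)) = -30498/(-18190 + 98) = -30498/(-18092) = -30498*(-1/18092) = 15249/9046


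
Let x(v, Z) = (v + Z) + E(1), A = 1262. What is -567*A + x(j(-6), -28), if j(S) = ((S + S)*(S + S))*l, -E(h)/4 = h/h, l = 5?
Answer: -714866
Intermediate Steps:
E(h) = -4 (E(h) = -4*h/h = -4*1 = -4)
j(S) = 20*S² (j(S) = ((S + S)*(S + S))*5 = ((2*S)*(2*S))*5 = (4*S²)*5 = 20*S²)
x(v, Z) = -4 + Z + v (x(v, Z) = (v + Z) - 4 = (Z + v) - 4 = -4 + Z + v)
-567*A + x(j(-6), -28) = -567*1262 + (-4 - 28 + 20*(-6)²) = -715554 + (-4 - 28 + 20*36) = -715554 + (-4 - 28 + 720) = -715554 + 688 = -714866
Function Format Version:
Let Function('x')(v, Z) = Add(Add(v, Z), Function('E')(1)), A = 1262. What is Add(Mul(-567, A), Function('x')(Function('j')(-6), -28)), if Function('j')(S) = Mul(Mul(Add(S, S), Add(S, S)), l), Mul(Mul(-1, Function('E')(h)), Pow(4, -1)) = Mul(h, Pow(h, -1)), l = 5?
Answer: -714866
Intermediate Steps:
Function('E')(h) = -4 (Function('E')(h) = Mul(-4, Mul(h, Pow(h, -1))) = Mul(-4, 1) = -4)
Function('j')(S) = Mul(20, Pow(S, 2)) (Function('j')(S) = Mul(Mul(Add(S, S), Add(S, S)), 5) = Mul(Mul(Mul(2, S), Mul(2, S)), 5) = Mul(Mul(4, Pow(S, 2)), 5) = Mul(20, Pow(S, 2)))
Function('x')(v, Z) = Add(-4, Z, v) (Function('x')(v, Z) = Add(Add(v, Z), -4) = Add(Add(Z, v), -4) = Add(-4, Z, v))
Add(Mul(-567, A), Function('x')(Function('j')(-6), -28)) = Add(Mul(-567, 1262), Add(-4, -28, Mul(20, Pow(-6, 2)))) = Add(-715554, Add(-4, -28, Mul(20, 36))) = Add(-715554, Add(-4, -28, 720)) = Add(-715554, 688) = -714866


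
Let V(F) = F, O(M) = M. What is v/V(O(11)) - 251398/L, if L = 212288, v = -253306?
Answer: -26888294753/1167584 ≈ -23029.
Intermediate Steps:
v/V(O(11)) - 251398/L = -253306/11 - 251398/212288 = -253306*1/11 - 251398*1/212288 = -253306/11 - 125699/106144 = -26888294753/1167584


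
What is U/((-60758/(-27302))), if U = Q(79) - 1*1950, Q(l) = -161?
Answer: -1695133/1787 ≈ -948.59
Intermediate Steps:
U = -2111 (U = -161 - 1*1950 = -161 - 1950 = -2111)
U/((-60758/(-27302))) = -2111/((-60758/(-27302))) = -2111/((-60758*(-1/27302))) = -2111/1787/803 = -2111*803/1787 = -1695133/1787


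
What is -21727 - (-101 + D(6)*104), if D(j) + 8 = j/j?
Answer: -20898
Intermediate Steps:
D(j) = -7 (D(j) = -8 + j/j = -8 + 1 = -7)
-21727 - (-101 + D(6)*104) = -21727 - (-101 - 7*104) = -21727 - (-101 - 728) = -21727 - 1*(-829) = -21727 + 829 = -20898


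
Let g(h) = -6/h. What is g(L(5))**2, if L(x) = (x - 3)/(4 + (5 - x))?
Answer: 144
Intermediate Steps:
L(x) = (-3 + x)/(9 - x)
g(L(5))**2 = (-6*(-9 + 5)/(3 - 1*5))**2 = (-6*(-4/(3 - 5)))**2 = (-6/((-1/4*(-2))))**2 = (-6/1/2)**2 = (-6*2)**2 = (-12)**2 = 144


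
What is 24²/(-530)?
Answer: -288/265 ≈ -1.0868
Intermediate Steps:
24²/(-530) = 576*(-1/530) = -288/265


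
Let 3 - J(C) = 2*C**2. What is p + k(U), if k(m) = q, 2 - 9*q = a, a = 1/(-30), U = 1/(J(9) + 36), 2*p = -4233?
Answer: -285697/135 ≈ -2116.3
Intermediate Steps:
p = -4233/2 (p = (1/2)*(-4233) = -4233/2 ≈ -2116.5)
J(C) = 3 - 2*C**2
U = -1/123 (U = 1/((3 - 2*9**2) + 36) = 1/((3 - 2*81) + 36) = 1/((3 - 162) + 36) = 1/(-159 + 36) = 1/(-123) = -1/123 ≈ -0.0081301)
a = -1/30 ≈ -0.033333
q = 61/270 (q = 2/9 - 1/9*(-1/30) = 2/9 + 1/270 = 61/270 ≈ 0.22593)
k(m) = 61/270
p + k(U) = -4233/2 + 61/270 = -285697/135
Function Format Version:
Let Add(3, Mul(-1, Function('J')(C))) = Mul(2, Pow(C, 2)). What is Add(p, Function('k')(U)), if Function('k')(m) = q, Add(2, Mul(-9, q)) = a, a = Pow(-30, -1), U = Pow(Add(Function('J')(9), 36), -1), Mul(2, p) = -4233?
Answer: Rational(-285697, 135) ≈ -2116.3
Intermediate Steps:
p = Rational(-4233, 2) (p = Mul(Rational(1, 2), -4233) = Rational(-4233, 2) ≈ -2116.5)
Function('J')(C) = Add(3, Mul(-2, Pow(C, 2))) (Function('J')(C) = Add(3, Mul(-1, Mul(2, Pow(C, 2)))) = Add(3, Mul(-2, Pow(C, 2))))
U = Rational(-1, 123) (U = Pow(Add(Add(3, Mul(-2, Pow(9, 2))), 36), -1) = Pow(Add(Add(3, Mul(-2, 81)), 36), -1) = Pow(Add(Add(3, -162), 36), -1) = Pow(Add(-159, 36), -1) = Pow(-123, -1) = Rational(-1, 123) ≈ -0.0081301)
a = Rational(-1, 30) ≈ -0.033333
q = Rational(61, 270) (q = Add(Rational(2, 9), Mul(Rational(-1, 9), Rational(-1, 30))) = Add(Rational(2, 9), Rational(1, 270)) = Rational(61, 270) ≈ 0.22593)
Function('k')(m) = Rational(61, 270)
Add(p, Function('k')(U)) = Add(Rational(-4233, 2), Rational(61, 270)) = Rational(-285697, 135)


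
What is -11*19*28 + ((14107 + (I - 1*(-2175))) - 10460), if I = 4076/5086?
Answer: -74252/2543 ≈ -29.199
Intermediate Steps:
I = 2038/2543 (I = 4076*(1/5086) = 2038/2543 ≈ 0.80142)
-11*19*28 + ((14107 + (I - 1*(-2175))) - 10460) = -11*19*28 + ((14107 + (2038/2543 - 1*(-2175))) - 10460) = -209*28 + ((14107 + (2038/2543 + 2175)) - 10460) = -5852 + ((14107 + 5533063/2543) - 10460) = -5852 + (41407164/2543 - 10460) = -5852 + 14807384/2543 = -74252/2543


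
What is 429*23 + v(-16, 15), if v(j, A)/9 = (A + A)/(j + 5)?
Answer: 108267/11 ≈ 9842.5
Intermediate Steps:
v(j, A) = 18*A/(5 + j) (v(j, A) = 9*((A + A)/(j + 5)) = 9*((2*A)/(5 + j)) = 9*(2*A/(5 + j)) = 18*A/(5 + j))
429*23 + v(-16, 15) = 429*23 + 18*15/(5 - 16) = 9867 + 18*15/(-11) = 9867 + 18*15*(-1/11) = 9867 - 270/11 = 108267/11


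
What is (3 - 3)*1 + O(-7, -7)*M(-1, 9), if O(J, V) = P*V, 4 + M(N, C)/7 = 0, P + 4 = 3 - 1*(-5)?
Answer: 784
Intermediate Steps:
P = 4 (P = -4 + (3 - 1*(-5)) = -4 + (3 + 5) = -4 + 8 = 4)
M(N, C) = -28 (M(N, C) = -28 + 7*0 = -28 + 0 = -28)
O(J, V) = 4*V
(3 - 3)*1 + O(-7, -7)*M(-1, 9) = (3 - 3)*1 + (4*(-7))*(-28) = 0*1 - 28*(-28) = 0 + 784 = 784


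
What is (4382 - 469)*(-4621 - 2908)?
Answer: -29460977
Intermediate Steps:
(4382 - 469)*(-4621 - 2908) = 3913*(-7529) = -29460977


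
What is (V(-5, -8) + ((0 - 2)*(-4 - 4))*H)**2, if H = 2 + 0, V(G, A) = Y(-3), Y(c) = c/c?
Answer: 1089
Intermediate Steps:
Y(c) = 1
V(G, A) = 1
H = 2
(V(-5, -8) + ((0 - 2)*(-4 - 4))*H)**2 = (1 + ((0 - 2)*(-4 - 4))*2)**2 = (1 - 2*(-8)*2)**2 = (1 + 16*2)**2 = (1 + 32)**2 = 33**2 = 1089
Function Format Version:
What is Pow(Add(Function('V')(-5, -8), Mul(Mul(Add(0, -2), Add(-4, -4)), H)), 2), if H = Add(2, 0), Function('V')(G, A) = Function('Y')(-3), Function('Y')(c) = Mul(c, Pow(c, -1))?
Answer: 1089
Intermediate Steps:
Function('Y')(c) = 1
Function('V')(G, A) = 1
H = 2
Pow(Add(Function('V')(-5, -8), Mul(Mul(Add(0, -2), Add(-4, -4)), H)), 2) = Pow(Add(1, Mul(Mul(Add(0, -2), Add(-4, -4)), 2)), 2) = Pow(Add(1, Mul(Mul(-2, -8), 2)), 2) = Pow(Add(1, Mul(16, 2)), 2) = Pow(Add(1, 32), 2) = Pow(33, 2) = 1089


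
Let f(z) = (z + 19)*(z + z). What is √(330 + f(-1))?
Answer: 7*√6 ≈ 17.146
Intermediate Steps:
f(z) = 2*z*(19 + z) (f(z) = (19 + z)*(2*z) = 2*z*(19 + z))
√(330 + f(-1)) = √(330 + 2*(-1)*(19 - 1)) = √(330 + 2*(-1)*18) = √(330 - 36) = √294 = 7*√6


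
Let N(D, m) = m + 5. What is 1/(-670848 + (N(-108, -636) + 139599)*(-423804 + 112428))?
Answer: -1/43271970816 ≈ -2.3110e-11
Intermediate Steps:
N(D, m) = 5 + m
1/(-670848 + (N(-108, -636) + 139599)*(-423804 + 112428)) = 1/(-670848 + ((5 - 636) + 139599)*(-423804 + 112428)) = 1/(-670848 + (-631 + 139599)*(-311376)) = 1/(-670848 + 138968*(-311376)) = 1/(-670848 - 43271299968) = 1/(-43271970816) = -1/43271970816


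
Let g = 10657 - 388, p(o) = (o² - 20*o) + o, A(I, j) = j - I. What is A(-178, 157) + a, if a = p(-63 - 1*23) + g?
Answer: 19634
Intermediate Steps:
p(o) = o² - 19*o
g = 10269
a = 19299 (a = (-63 - 1*23)*(-19 + (-63 - 1*23)) + 10269 = (-63 - 23)*(-19 + (-63 - 23)) + 10269 = -86*(-19 - 86) + 10269 = -86*(-105) + 10269 = 9030 + 10269 = 19299)
A(-178, 157) + a = (157 - 1*(-178)) + 19299 = (157 + 178) + 19299 = 335 + 19299 = 19634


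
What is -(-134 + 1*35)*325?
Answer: 32175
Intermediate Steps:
-(-134 + 1*35)*325 = -(-134 + 35)*325 = -(-99)*325 = -1*(-32175) = 32175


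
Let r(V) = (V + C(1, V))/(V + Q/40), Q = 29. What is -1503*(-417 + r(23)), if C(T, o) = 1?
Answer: 593343819/949 ≈ 6.2523e+5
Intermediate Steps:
r(V) = (1 + V)/(29/40 + V) (r(V) = (V + 1)/(V + 29/40) = (1 + V)/(V + 29*(1/40)) = (1 + V)/(V + 29/40) = (1 + V)/(29/40 + V))
-1503*(-417 + r(23)) = -1503*(-417 + 40*(1 + 23)/(29 + 40*23)) = -1503*(-417 + 40*24/(29 + 920)) = -1503*(-417 + 40*24/949) = -1503*(-417 + 40*(1/949)*24) = -1503*(-417 + 960/949) = -1503*(-394773/949) = 593343819/949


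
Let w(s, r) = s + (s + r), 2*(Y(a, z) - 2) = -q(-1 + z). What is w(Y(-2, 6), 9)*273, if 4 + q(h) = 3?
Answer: 3822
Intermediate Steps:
q(h) = -1 (q(h) = -4 + 3 = -1)
Y(a, z) = 5/2 (Y(a, z) = 2 + (-1*(-1))/2 = 2 + (½)*1 = 2 + ½ = 5/2)
w(s, r) = r + 2*s (w(s, r) = s + (r + s) = r + 2*s)
w(Y(-2, 6), 9)*273 = (9 + 2*(5/2))*273 = (9 + 5)*273 = 14*273 = 3822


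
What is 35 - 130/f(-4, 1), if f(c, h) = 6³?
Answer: 3715/108 ≈ 34.398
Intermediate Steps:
f(c, h) = 216
35 - 130/f(-4, 1) = 35 - 130/216 = 35 - 130*1/216 = 35 - 65/108 = 3715/108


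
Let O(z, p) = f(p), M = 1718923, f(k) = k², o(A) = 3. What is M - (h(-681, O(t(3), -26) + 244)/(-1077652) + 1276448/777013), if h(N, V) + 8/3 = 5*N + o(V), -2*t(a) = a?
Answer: 2159007197149193987/1256024420214 ≈ 1.7189e+6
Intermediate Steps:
t(a) = -a/2
O(z, p) = p²
h(N, V) = ⅓ + 5*N (h(N, V) = -8/3 + (5*N + 3) = -8/3 + (3 + 5*N) = ⅓ + 5*N)
M - (h(-681, O(t(3), -26) + 244)/(-1077652) + 1276448/777013) = 1718923 - ((⅓ + 5*(-681))/(-1077652) + 1276448/777013) = 1718923 - ((⅓ - 3405)*(-1/1077652) + 1276448*(1/777013)) = 1718923 - (-10214/3*(-1/1077652) + 1276448/777013) = 1718923 - (5107/1616478 + 1276448/777013) = 1718923 - 1*2067318315535/1256024420214 = 1718923 - 2067318315535/1256024420214 = 2159007197149193987/1256024420214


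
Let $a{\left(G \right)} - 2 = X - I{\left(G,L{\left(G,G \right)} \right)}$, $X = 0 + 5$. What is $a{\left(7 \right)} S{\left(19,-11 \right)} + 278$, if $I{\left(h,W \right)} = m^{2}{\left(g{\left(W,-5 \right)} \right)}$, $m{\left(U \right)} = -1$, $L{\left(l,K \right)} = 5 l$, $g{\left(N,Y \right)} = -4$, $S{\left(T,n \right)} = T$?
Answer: $392$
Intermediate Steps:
$X = 5$
$I{\left(h,W \right)} = 1$ ($I{\left(h,W \right)} = \left(-1\right)^{2} = 1$)
$a{\left(G \right)} = 6$ ($a{\left(G \right)} = 2 + \left(5 - 1\right) = 2 + 4 = 6$)
$a{\left(7 \right)} S{\left(19,-11 \right)} + 278 = 6 \cdot 19 + 278 = 114 + 278 = 392$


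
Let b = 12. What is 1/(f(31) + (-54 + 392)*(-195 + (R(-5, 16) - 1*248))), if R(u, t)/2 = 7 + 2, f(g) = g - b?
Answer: -1/143631 ≈ -6.9623e-6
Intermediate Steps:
f(g) = -12 + g (f(g) = g - 1*12 = g - 12 = -12 + g)
R(u, t) = 18 (R(u, t) = 2*(7 + 2) = 2*9 = 18)
1/(f(31) + (-54 + 392)*(-195 + (R(-5, 16) - 1*248))) = 1/((-12 + 31) + (-54 + 392)*(-195 + (18 - 1*248))) = 1/(19 + 338*(-195 + (18 - 248))) = 1/(19 + 338*(-195 - 230)) = 1/(19 + 338*(-425)) = 1/(19 - 143650) = 1/(-143631) = -1/143631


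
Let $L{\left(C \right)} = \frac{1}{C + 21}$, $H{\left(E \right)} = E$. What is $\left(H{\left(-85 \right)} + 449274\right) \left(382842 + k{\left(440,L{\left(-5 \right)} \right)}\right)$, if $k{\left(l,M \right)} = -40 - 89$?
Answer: $171910469757$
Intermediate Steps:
$L{\left(C \right)} = \frac{1}{21 + C}$
$k{\left(l,M \right)} = -129$
$\left(H{\left(-85 \right)} + 449274\right) \left(382842 + k{\left(440,L{\left(-5 \right)} \right)}\right) = \left(-85 + 449274\right) \left(382842 - 129\right) = 449189 \cdot 382713 = 171910469757$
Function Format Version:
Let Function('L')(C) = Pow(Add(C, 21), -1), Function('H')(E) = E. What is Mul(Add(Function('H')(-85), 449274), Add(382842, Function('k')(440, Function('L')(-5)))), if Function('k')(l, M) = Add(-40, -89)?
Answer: 171910469757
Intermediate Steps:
Function('L')(C) = Pow(Add(21, C), -1)
Function('k')(l, M) = -129
Mul(Add(Function('H')(-85), 449274), Add(382842, Function('k')(440, Function('L')(-5)))) = Mul(Add(-85, 449274), Add(382842, -129)) = Mul(449189, 382713) = 171910469757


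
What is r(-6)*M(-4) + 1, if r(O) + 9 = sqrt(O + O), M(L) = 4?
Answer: -35 + 8*I*sqrt(3) ≈ -35.0 + 13.856*I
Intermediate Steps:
r(O) = -9 + sqrt(2)*sqrt(O) (r(O) = -9 + sqrt(O + O) = -9 + sqrt(2*O) = -9 + sqrt(2)*sqrt(O))
r(-6)*M(-4) + 1 = (-9 + sqrt(2)*sqrt(-6))*4 + 1 = (-9 + sqrt(2)*(I*sqrt(6)))*4 + 1 = (-9 + 2*I*sqrt(3))*4 + 1 = (-36 + 8*I*sqrt(3)) + 1 = -35 + 8*I*sqrt(3)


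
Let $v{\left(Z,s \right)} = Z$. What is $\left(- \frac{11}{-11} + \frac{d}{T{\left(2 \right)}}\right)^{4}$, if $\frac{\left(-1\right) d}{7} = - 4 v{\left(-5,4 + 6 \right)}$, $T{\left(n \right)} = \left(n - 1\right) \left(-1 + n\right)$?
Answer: $373301041$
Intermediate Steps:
$T{\left(n \right)} = \left(-1 + n\right)^{2}$ ($T{\left(n \right)} = \left(-1 + n\right) \left(-1 + n\right) = \left(-1 + n\right)^{2}$)
$d = -140$ ($d = - 7 \left(\left(-4\right) \left(-5\right)\right) = \left(-7\right) 20 = -140$)
$\left(- \frac{11}{-11} + \frac{d}{T{\left(2 \right)}}\right)^{4} = \left(- \frac{11}{-11} - \frac{140}{\left(-1 + 2\right)^{2}}\right)^{4} = \left(\left(-11\right) \left(- \frac{1}{11}\right) - \frac{140}{1^{2}}\right)^{4} = \left(1 - \frac{140}{1}\right)^{4} = \left(1 - 140\right)^{4} = \left(-139\right)^{4} = 373301041$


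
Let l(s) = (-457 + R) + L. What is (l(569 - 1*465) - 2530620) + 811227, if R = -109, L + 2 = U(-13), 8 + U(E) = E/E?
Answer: -1719968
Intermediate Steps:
U(E) = -7 (U(E) = -8 + E/E = -8 + 1 = -7)
L = -9 (L = -2 - 7 = -9)
l(s) = -575 (l(s) = (-457 - 109) - 9 = -566 - 9 = -575)
(l(569 - 1*465) - 2530620) + 811227 = (-575 - 2530620) + 811227 = -2531195 + 811227 = -1719968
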